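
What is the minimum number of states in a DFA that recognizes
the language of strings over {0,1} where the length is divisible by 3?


States track (length) mod 3.
Need 3 states: one per remainder 0..2; accept = remainder 0.

3


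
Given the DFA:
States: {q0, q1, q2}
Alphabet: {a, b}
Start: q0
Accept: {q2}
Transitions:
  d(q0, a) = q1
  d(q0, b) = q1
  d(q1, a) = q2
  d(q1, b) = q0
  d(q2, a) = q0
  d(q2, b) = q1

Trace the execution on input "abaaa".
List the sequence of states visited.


Input: abaaa
d(q0, a) = q1
d(q1, b) = q0
d(q0, a) = q1
d(q1, a) = q2
d(q2, a) = q0


q0 -> q1 -> q0 -> q1 -> q2 -> q0


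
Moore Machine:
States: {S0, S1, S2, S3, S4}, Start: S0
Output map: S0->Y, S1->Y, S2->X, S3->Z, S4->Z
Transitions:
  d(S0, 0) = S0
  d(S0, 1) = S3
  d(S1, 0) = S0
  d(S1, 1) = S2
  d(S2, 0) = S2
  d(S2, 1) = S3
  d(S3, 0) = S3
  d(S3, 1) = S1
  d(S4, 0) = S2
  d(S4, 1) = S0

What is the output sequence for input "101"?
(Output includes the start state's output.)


Start: S0 (output Y)
  --1--> S3 (output Z)
  --0--> S3 (output Z)
  --1--> S1 (output Y)

"YZZY"


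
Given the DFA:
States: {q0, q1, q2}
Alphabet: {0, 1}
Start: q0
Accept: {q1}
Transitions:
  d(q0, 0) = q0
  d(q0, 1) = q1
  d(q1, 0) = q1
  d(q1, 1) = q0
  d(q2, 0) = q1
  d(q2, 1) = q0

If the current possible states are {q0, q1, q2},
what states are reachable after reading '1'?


Apply transition on '1' from each current state:
  d(q0, 1) = q1
  d(q1, 1) = q0
  d(q2, 1) = q0

{q0, q1}


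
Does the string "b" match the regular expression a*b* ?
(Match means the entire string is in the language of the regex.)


|string| = 1; first = 'b'; last = 'b'

Yes, "b" matches a*b*


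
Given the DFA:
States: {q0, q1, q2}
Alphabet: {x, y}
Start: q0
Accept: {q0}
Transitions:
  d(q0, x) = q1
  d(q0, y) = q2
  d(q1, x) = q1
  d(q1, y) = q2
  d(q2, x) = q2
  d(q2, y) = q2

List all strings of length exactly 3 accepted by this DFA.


All strings of length 3: 8 total
Accepted: 0

None


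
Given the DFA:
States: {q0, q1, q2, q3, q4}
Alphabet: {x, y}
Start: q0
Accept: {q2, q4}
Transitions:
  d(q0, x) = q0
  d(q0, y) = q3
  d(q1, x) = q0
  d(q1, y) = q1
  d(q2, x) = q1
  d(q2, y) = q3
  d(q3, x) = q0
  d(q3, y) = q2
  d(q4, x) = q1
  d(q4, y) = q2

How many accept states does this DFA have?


Accept states listed: {q2, q4}
Counting: q2(1) q4(2)

2


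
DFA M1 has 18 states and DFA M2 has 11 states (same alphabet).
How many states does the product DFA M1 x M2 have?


Product construction pairs every M1 state with every M2 state.
18 * 11 = 198

198


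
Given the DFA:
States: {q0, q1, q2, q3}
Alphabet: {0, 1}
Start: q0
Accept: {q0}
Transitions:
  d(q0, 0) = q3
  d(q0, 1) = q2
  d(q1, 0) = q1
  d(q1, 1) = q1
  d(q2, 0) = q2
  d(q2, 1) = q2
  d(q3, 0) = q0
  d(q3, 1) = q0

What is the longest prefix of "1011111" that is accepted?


Run the DFA, marking each prefix where the state is accepting:
  "" -> q0 [accept]
  "1" -> q2 [reject]
  "10" -> q2 [reject]
  "101" -> q2 [reject]
  "1011" -> q2 [reject]
  "10111" -> q2 [reject]
  "101111" -> q2 [reject]
  "1011111" -> q2 [reject]

""


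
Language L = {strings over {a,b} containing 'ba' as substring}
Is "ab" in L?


'ba' does not occur

No, "ab" is not in L


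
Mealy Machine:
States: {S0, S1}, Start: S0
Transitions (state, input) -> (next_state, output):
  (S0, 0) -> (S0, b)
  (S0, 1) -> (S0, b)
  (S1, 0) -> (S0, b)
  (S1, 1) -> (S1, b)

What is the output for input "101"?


Step-by-step:
  (S0, 1) -> (S0, b)
  (S0, 0) -> (S0, b)
  (S0, 1) -> (S0, b)

"bbb"


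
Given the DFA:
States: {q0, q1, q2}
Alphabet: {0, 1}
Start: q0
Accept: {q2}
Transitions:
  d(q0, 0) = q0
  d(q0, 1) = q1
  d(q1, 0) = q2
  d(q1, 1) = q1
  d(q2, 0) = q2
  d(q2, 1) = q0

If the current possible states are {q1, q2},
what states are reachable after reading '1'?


Apply transition on '1' from each current state:
  d(q1, 1) = q1
  d(q2, 1) = q0

{q0, q1}


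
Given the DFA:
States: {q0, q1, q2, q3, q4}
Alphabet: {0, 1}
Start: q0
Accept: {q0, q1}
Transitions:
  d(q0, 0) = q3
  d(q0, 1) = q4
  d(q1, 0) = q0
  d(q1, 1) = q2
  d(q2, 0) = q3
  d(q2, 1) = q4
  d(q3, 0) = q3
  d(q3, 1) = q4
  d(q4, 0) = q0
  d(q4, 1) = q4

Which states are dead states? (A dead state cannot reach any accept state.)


Forward reachability from each state:
  q0 -> reaches accept state q0 (live)
  q1 -> reaches accept state q0 (live)
  q2 -> reaches accept state q0 (live)
  q3 -> reaches accept state q0 (live)
  q4 -> reaches accept state q0 (live)

None (all states can reach an accept state)


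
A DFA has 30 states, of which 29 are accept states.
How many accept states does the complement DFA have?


Complement swaps accept and non-accept states.
30 - 29 = 1

1


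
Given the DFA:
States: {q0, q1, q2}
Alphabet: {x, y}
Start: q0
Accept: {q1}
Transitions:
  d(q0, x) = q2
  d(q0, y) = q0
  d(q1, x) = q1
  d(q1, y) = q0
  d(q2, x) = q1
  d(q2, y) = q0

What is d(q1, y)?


Looking up transition d(q1, y)

q0


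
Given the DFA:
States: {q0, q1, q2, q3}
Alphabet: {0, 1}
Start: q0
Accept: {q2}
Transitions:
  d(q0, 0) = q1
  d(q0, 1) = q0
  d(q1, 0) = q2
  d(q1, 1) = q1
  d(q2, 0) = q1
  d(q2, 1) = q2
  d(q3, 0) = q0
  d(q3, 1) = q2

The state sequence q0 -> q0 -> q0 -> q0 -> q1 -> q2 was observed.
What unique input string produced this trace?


Trace back each transition to find the symbol:
  q0 --[1]--> q0
  q0 --[1]--> q0
  q0 --[1]--> q0
  q0 --[0]--> q1
  q1 --[0]--> q2

"11100"


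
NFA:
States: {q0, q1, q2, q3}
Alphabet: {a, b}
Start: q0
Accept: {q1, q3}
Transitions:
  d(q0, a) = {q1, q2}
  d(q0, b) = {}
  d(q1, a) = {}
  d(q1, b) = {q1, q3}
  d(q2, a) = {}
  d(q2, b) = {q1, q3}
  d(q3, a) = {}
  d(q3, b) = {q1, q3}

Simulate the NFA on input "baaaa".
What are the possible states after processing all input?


Start: {q0}
  --b--> {}
  --a--> {}
  --a--> {}
  --a--> {}
  --a--> {}

{} (empty set, no valid transitions)


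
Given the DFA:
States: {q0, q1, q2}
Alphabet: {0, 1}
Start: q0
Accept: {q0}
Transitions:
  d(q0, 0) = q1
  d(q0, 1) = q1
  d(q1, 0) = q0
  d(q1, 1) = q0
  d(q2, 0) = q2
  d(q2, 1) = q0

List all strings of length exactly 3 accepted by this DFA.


All strings of length 3: 8 total
Accepted: 0

None


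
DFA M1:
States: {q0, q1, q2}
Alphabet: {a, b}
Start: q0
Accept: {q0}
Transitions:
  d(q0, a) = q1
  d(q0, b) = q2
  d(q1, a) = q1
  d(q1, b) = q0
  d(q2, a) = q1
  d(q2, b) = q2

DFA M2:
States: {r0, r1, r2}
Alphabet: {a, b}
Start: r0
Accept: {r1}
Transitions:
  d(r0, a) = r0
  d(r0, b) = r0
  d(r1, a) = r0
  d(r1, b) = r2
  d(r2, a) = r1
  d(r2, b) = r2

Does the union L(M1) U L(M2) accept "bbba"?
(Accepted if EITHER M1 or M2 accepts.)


M1: final=q1 accepted=False
M2: final=r0 accepted=False

No, union rejects (neither accepts)


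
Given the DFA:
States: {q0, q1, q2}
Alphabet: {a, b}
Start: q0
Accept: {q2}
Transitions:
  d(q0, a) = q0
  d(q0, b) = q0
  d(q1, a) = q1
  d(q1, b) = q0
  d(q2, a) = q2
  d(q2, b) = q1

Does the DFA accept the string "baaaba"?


Trace: q0 -> q0 -> q0 -> q0 -> q0 -> q0 -> q0
Final state: q0
Accept states: {q2}

No, rejected (final state q0 is not an accept state)


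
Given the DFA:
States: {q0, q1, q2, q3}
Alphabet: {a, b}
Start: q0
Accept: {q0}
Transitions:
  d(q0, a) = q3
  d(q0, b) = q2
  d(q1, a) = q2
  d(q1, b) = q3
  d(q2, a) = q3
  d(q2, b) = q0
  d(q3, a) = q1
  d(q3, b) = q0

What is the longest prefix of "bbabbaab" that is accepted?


Run the DFA, marking each prefix where the state is accepting:
  "" -> q0 [accept]
  "b" -> q2 [reject]
  "bb" -> q0 [accept]
  "bba" -> q3 [reject]
  "bbab" -> q0 [accept]
  "bbabb" -> q2 [reject]
  "bbabba" -> q3 [reject]
  "bbabbaa" -> q1 [reject]
  "bbabbaab" -> q3 [reject]

"bbab"


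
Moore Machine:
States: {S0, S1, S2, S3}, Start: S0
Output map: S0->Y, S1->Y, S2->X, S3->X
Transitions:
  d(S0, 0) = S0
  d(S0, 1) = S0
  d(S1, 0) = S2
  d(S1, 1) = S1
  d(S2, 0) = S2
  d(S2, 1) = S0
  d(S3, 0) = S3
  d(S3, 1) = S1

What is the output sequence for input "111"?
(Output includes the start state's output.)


Start: S0 (output Y)
  --1--> S0 (output Y)
  --1--> S0 (output Y)
  --1--> S0 (output Y)

"YYYY"


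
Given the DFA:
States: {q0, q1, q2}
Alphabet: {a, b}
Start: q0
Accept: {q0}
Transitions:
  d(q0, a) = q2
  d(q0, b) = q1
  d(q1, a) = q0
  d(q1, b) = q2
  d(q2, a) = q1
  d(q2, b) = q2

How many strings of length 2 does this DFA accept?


Enumerating all length-2 strings:
  "aa" -> q1 [reject]
  "ab" -> q2 [reject]
  "ba" -> q0 [accept]
  "bb" -> q2 [reject]

1 out of 4


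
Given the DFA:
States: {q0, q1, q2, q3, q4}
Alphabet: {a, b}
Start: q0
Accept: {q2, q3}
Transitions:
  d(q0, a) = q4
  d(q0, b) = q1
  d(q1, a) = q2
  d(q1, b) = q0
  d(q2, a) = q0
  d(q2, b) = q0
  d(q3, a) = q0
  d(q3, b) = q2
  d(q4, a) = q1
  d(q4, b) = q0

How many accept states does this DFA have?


Accept states listed: {q2, q3}
Counting: q2(1) q3(2)

2


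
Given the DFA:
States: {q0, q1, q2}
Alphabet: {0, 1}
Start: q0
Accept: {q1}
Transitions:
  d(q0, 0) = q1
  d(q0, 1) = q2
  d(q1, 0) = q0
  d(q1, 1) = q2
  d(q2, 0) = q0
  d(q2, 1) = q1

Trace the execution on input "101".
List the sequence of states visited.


Input: 101
d(q0, 1) = q2
d(q2, 0) = q0
d(q0, 1) = q2


q0 -> q2 -> q0 -> q2


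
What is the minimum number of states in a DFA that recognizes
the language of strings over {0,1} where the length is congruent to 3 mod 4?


States track (length) mod 4.
Need 4 states: one per remainder 0..3; accept = remainder 3.

4


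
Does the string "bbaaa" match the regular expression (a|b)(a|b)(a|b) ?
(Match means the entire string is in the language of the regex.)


|string| = 5; first = 'b'; last = 'a'

No, "bbaaa" does not match (a|b)(a|b)(a|b)


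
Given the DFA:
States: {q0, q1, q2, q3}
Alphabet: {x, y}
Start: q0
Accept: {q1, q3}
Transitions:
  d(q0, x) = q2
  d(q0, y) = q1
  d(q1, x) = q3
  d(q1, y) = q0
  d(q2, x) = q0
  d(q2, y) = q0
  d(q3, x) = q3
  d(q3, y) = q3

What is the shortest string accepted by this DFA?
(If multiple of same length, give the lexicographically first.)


BFS by string length (lex-first path to each state shown):
  len 0: q0<-""
  len 1: q1<-"y", q2<-"x"
Found accept state at length 1.

"y"


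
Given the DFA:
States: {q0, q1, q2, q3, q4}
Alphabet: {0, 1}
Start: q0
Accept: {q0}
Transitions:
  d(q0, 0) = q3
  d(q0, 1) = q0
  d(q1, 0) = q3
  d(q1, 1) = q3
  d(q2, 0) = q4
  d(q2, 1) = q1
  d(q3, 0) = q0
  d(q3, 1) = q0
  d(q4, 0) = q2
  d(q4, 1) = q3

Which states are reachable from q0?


BFS from q0:
  layer 0: {q0}
  layer 1: {q3}

{q0, q3}


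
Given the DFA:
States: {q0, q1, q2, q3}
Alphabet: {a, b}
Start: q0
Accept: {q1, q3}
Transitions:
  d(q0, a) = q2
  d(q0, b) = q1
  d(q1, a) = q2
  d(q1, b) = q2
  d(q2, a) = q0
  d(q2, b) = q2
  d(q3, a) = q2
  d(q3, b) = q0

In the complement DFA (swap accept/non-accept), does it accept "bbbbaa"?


Trace: q0 -> q1 -> q2 -> q2 -> q2 -> q0 -> q2
Final: q2
Original accept: {q1, q3}
Complement: q2 is not in original accept

Yes, complement accepts (original rejects)


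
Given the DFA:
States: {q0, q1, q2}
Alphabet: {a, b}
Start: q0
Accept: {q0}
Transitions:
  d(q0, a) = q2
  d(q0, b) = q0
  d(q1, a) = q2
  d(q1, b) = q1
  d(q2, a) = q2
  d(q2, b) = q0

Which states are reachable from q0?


BFS from q0:
  layer 0: {q0}
  layer 1: {q2}

{q0, q2}


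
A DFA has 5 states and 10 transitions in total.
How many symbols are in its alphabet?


Each state has exactly one transition per symbol.
|alphabet| = transitions / states = 10 / 5 = 2

2


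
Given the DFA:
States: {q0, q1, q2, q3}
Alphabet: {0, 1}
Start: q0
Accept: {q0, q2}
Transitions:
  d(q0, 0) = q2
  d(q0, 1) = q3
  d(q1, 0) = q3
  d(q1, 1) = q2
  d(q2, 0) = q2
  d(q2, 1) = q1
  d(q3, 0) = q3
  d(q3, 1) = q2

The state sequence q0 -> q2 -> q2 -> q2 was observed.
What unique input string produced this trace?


Trace back each transition to find the symbol:
  q0 --[0]--> q2
  q2 --[0]--> q2
  q2 --[0]--> q2

"000"


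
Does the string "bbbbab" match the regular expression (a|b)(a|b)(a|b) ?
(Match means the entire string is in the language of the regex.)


|string| = 6; first = 'b'; last = 'b'

No, "bbbbab" does not match (a|b)(a|b)(a|b)


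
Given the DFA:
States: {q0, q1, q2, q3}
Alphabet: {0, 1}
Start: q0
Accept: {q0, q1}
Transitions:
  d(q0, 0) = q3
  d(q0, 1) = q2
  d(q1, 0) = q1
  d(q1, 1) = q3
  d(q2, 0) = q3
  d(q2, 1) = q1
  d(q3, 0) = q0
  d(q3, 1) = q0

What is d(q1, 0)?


Looking up transition d(q1, 0)

q1


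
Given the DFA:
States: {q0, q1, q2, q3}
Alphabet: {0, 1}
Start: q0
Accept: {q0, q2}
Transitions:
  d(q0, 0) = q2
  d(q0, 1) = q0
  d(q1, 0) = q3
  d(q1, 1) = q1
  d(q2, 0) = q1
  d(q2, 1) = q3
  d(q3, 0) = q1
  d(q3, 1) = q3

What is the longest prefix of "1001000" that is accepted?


Run the DFA, marking each prefix where the state is accepting:
  "" -> q0 [accept]
  "1" -> q0 [accept]
  "10" -> q2 [accept]
  "100" -> q1 [reject]
  "1001" -> q1 [reject]
  "10010" -> q3 [reject]
  "100100" -> q1 [reject]
  "1001000" -> q3 [reject]

"10"


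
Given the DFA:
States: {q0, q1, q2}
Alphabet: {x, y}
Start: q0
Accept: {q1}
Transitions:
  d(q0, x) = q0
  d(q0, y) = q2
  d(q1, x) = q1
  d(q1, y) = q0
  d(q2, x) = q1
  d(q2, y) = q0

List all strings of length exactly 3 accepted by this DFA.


All strings of length 3: 8 total
Accepted: 2

"xyx", "yxx"


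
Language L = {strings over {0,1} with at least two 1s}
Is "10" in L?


count('1') = 1

No, "10" is not in L


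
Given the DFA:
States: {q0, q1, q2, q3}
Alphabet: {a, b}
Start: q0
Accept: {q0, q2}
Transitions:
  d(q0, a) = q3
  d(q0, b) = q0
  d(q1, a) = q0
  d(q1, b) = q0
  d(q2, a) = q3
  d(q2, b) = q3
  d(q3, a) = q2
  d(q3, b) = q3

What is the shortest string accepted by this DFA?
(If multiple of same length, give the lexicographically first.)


BFS by string length (lex-first path to each state shown):
  len 0: q0<-""
Found accept state at length 0.

"" (empty string)


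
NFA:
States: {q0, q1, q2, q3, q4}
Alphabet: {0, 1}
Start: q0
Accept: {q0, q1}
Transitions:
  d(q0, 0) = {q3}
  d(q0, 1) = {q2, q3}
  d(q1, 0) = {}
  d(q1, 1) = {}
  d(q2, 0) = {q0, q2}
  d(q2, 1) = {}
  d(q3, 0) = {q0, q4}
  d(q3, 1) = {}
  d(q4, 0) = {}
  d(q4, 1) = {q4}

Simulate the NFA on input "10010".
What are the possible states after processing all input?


Start: {q0}
  --1--> {q2, q3}
  --0--> {q0, q2, q4}
  --0--> {q0, q2, q3}
  --1--> {q2, q3}
  --0--> {q0, q2, q4}

{q0, q2, q4}


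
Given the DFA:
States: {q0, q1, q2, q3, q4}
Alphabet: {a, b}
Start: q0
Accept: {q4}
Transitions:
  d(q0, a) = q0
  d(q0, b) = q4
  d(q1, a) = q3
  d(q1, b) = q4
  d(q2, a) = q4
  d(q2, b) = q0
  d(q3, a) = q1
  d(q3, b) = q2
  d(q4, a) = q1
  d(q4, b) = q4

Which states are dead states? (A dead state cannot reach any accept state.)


Forward reachability from each state:
  q0 -> reaches accept state q4 (live)
  q1 -> reaches accept state q4 (live)
  q2 -> reaches accept state q4 (live)
  q3 -> reaches accept state q4 (live)
  q4 -> reaches accept state q4 (live)

None (all states can reach an accept state)


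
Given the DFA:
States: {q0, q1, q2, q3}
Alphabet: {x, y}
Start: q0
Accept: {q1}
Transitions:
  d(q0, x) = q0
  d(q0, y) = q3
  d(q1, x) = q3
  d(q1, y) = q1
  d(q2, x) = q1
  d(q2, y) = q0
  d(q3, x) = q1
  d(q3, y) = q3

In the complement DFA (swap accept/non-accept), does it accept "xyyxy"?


Trace: q0 -> q0 -> q3 -> q3 -> q1 -> q1
Final: q1
Original accept: {q1}
Complement: q1 is in original accept

No, complement rejects (original accepts)


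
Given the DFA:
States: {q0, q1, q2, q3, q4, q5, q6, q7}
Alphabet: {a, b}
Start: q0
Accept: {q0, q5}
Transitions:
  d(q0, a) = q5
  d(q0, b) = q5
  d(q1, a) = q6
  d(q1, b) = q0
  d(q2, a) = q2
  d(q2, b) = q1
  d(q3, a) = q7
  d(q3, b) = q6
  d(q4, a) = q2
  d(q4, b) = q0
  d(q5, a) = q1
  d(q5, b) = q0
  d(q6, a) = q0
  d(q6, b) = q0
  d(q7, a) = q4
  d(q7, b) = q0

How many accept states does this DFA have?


Accept states listed: {q0, q5}
Counting: q0(1) q5(2)

2


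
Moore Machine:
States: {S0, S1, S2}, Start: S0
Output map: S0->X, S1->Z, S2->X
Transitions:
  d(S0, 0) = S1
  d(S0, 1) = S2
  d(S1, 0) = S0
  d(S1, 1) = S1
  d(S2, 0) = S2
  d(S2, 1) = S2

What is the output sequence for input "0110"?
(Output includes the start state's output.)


Start: S0 (output X)
  --0--> S1 (output Z)
  --1--> S1 (output Z)
  --1--> S1 (output Z)
  --0--> S0 (output X)

"XZZZX"


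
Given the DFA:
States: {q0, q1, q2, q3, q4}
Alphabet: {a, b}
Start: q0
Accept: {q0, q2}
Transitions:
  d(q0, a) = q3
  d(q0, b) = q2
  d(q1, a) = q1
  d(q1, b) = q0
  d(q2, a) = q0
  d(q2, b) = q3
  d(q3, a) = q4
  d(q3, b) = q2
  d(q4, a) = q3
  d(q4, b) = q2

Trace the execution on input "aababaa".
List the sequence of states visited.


Input: aababaa
d(q0, a) = q3
d(q3, a) = q4
d(q4, b) = q2
d(q2, a) = q0
d(q0, b) = q2
d(q2, a) = q0
d(q0, a) = q3


q0 -> q3 -> q4 -> q2 -> q0 -> q2 -> q0 -> q3


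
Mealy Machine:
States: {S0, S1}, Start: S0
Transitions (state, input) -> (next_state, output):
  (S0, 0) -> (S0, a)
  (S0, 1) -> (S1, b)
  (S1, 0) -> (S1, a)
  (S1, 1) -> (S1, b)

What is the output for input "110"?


Step-by-step:
  (S0, 1) -> (S1, b)
  (S1, 1) -> (S1, b)
  (S1, 0) -> (S1, a)

"bba"


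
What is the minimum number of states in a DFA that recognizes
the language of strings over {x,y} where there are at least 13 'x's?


States: count = 0, 1, ..., 12, and a final '>= 13' state.
Total: 13 + 1 = 14. Accept = '>= 13' state.

14


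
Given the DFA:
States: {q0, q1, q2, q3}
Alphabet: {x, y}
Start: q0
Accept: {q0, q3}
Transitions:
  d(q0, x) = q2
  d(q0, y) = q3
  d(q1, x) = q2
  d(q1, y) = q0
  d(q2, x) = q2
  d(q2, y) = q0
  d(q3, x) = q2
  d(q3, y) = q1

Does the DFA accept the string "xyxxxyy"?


Trace: q0 -> q2 -> q0 -> q2 -> q2 -> q2 -> q0 -> q3
Final state: q3
Accept states: {q0, q3}

Yes, accepted (final state q3 is an accept state)


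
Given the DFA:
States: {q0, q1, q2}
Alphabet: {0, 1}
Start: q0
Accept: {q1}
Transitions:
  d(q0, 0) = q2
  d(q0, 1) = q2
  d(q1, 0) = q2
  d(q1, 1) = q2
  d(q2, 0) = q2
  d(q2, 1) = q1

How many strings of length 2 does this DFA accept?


Enumerating all length-2 strings:
  "00" -> q2 [reject]
  "01" -> q1 [accept]
  "10" -> q2 [reject]
  "11" -> q1 [accept]

2 out of 4


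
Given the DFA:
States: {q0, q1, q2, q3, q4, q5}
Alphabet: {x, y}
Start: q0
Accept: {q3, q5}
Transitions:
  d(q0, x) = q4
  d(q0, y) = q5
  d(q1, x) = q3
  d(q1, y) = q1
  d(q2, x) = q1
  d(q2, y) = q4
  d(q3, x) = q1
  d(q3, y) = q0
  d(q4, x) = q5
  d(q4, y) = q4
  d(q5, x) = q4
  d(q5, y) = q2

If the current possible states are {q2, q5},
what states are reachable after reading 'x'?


Apply transition on 'x' from each current state:
  d(q2, x) = q1
  d(q5, x) = q4

{q1, q4}


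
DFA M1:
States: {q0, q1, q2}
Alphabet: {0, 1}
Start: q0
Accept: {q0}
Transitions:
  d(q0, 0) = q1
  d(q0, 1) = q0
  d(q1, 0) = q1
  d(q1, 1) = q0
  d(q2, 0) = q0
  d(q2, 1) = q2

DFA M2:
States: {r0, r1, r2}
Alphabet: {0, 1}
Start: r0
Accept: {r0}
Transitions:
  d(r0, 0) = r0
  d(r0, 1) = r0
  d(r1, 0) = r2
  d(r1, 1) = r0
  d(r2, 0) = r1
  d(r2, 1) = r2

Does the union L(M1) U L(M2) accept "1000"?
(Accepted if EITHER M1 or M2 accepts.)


M1: final=q1 accepted=False
M2: final=r0 accepted=True

Yes, union accepts


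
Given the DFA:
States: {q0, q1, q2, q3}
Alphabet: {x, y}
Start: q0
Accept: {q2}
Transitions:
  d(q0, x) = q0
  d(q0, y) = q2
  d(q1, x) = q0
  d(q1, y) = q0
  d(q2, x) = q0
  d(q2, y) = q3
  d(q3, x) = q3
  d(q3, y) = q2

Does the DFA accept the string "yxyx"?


Trace: q0 -> q2 -> q0 -> q2 -> q0
Final state: q0
Accept states: {q2}

No, rejected (final state q0 is not an accept state)


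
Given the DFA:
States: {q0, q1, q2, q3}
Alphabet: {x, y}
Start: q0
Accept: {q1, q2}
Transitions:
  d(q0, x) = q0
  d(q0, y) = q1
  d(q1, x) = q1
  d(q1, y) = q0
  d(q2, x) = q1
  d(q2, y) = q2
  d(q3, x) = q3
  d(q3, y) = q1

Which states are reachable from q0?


BFS from q0:
  layer 0: {q0}
  layer 1: {q1}

{q0, q1}


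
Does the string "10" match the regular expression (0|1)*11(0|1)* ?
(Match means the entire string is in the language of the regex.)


|string| = 2; first = '1'; last = '0'

No, "10" does not match (0|1)*11(0|1)*


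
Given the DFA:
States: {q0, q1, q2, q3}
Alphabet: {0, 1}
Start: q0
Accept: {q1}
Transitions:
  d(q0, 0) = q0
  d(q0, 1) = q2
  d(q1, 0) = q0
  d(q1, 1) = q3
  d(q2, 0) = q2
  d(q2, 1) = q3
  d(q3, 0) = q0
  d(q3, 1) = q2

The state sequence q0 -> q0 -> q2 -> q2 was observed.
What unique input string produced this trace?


Trace back each transition to find the symbol:
  q0 --[0]--> q0
  q0 --[1]--> q2
  q2 --[0]--> q2

"010"


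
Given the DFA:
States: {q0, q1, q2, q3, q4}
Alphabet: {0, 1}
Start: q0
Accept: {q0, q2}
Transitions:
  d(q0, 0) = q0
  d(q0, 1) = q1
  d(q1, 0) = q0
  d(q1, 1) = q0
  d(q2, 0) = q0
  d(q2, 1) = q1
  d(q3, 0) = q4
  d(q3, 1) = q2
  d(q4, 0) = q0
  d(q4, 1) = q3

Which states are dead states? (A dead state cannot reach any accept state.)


Forward reachability from each state:
  q0 -> reaches accept state q0 (live)
  q1 -> reaches accept state q0 (live)
  q2 -> reaches accept state q0 (live)
  q3 -> reaches accept state q0 (live)
  q4 -> reaches accept state q0 (live)

None (all states can reach an accept state)


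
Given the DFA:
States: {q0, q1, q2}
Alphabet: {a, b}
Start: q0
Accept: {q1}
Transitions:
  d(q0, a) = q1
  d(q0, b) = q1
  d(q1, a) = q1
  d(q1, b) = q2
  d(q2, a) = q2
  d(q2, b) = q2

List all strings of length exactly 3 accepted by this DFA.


All strings of length 3: 8 total
Accepted: 2

"aaa", "baa"


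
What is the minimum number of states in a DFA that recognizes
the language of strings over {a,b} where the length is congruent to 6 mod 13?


States track (length) mod 13.
Need 13 states: one per remainder 0..12; accept = remainder 6.

13


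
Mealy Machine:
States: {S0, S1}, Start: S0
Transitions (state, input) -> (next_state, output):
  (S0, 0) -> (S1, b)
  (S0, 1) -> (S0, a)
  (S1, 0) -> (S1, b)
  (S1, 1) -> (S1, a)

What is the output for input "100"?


Step-by-step:
  (S0, 1) -> (S0, a)
  (S0, 0) -> (S1, b)
  (S1, 0) -> (S1, b)

"abb"


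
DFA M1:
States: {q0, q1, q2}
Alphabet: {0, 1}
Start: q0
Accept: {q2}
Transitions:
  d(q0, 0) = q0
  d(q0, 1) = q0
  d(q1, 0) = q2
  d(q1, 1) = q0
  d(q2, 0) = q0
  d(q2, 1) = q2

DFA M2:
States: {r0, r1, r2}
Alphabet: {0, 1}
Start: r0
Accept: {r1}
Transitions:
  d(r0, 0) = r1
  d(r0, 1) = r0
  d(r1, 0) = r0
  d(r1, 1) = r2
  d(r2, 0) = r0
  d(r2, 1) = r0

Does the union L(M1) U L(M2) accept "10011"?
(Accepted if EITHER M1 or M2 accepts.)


M1: final=q0 accepted=False
M2: final=r0 accepted=False

No, union rejects (neither accepts)


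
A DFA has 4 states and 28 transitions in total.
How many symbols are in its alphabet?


Each state has exactly one transition per symbol.
|alphabet| = transitions / states = 28 / 4 = 7

7


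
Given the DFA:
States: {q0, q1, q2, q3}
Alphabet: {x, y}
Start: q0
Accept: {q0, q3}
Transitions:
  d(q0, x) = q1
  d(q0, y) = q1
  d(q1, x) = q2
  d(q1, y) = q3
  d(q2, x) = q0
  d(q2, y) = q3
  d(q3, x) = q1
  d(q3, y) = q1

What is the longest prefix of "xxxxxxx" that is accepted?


Run the DFA, marking each prefix where the state is accepting:
  "" -> q0 [accept]
  "x" -> q1 [reject]
  "xx" -> q2 [reject]
  "xxx" -> q0 [accept]
  "xxxx" -> q1 [reject]
  "xxxxx" -> q2 [reject]
  "xxxxxx" -> q0 [accept]
  "xxxxxxx" -> q1 [reject]

"xxxxxx"


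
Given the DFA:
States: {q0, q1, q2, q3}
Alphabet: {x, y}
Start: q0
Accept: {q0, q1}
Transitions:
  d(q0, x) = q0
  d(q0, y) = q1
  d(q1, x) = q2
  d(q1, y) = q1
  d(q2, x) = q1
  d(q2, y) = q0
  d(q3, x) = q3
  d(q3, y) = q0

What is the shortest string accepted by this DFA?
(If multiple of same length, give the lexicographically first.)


BFS by string length (lex-first path to each state shown):
  len 0: q0<-""
Found accept state at length 0.

"" (empty string)


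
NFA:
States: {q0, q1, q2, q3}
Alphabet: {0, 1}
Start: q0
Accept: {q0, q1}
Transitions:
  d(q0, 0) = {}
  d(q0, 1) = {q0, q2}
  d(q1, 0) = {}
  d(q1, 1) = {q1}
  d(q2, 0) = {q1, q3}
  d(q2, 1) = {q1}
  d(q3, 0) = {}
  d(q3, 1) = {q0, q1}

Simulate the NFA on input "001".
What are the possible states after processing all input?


Start: {q0}
  --0--> {}
  --0--> {}
  --1--> {}

{} (empty set, no valid transitions)


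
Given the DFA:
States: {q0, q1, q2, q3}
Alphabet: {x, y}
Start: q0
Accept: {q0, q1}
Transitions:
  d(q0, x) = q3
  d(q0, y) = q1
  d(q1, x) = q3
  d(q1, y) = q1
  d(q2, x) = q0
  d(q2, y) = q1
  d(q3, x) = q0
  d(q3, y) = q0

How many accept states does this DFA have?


Accept states listed: {q0, q1}
Counting: q0(1) q1(2)

2


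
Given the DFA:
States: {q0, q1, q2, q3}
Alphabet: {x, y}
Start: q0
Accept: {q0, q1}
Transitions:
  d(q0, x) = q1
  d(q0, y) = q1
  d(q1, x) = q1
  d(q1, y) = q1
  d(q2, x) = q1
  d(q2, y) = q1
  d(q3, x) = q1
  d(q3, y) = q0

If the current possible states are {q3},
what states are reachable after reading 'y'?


Apply transition on 'y' from each current state:
  d(q3, y) = q0

{q0}


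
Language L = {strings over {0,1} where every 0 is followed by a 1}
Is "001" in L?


'00' present: True; ends with '0': False

No, "001" is not in L


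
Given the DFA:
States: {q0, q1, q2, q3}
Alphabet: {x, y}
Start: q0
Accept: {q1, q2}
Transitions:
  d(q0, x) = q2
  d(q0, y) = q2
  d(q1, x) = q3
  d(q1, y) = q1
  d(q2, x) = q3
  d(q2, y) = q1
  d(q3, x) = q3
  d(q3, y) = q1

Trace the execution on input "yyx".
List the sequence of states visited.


Input: yyx
d(q0, y) = q2
d(q2, y) = q1
d(q1, x) = q3


q0 -> q2 -> q1 -> q3


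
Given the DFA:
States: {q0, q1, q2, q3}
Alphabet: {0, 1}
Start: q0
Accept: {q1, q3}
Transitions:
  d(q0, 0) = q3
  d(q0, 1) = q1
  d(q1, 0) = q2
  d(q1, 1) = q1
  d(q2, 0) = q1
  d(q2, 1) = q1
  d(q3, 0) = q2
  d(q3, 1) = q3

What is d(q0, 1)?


Looking up transition d(q0, 1)

q1


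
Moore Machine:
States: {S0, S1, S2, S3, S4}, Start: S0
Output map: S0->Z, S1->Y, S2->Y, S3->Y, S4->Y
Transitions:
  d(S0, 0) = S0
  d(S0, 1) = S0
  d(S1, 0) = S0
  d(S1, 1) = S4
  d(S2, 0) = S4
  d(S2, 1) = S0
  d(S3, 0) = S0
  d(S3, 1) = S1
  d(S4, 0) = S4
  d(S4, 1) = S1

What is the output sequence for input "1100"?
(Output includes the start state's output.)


Start: S0 (output Z)
  --1--> S0 (output Z)
  --1--> S0 (output Z)
  --0--> S0 (output Z)
  --0--> S0 (output Z)

"ZZZZZ"


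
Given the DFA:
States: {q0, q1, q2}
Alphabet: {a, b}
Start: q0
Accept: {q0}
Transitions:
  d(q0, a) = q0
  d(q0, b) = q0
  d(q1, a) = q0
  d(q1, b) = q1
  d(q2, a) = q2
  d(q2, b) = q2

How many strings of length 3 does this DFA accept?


Enumerating all length-3 strings:
  "aaa" -> q0 [accept]
  "aab" -> q0 [accept]
  "aba" -> q0 [accept]
  "abb" -> q0 [accept]
  "baa" -> q0 [accept]
  "bab" -> q0 [accept]
  "bba" -> q0 [accept]
  "bbb" -> q0 [accept]

8 out of 8


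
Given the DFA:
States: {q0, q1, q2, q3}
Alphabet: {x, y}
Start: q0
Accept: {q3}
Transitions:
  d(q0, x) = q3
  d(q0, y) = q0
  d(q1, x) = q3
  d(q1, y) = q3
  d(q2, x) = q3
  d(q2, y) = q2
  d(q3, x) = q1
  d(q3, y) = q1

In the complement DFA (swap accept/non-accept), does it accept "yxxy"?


Trace: q0 -> q0 -> q3 -> q1 -> q3
Final: q3
Original accept: {q3}
Complement: q3 is in original accept

No, complement rejects (original accepts)


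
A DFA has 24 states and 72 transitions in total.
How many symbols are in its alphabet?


Each state has exactly one transition per symbol.
|alphabet| = transitions / states = 72 / 24 = 3

3


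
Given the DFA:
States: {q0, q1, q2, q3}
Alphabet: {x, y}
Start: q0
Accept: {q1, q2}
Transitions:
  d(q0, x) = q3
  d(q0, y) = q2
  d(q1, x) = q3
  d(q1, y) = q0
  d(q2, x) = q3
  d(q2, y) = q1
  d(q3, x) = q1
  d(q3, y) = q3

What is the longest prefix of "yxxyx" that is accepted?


Run the DFA, marking each prefix where the state is accepting:
  "" -> q0 [reject]
  "y" -> q2 [accept]
  "yx" -> q3 [reject]
  "yxx" -> q1 [accept]
  "yxxy" -> q0 [reject]
  "yxxyx" -> q3 [reject]

"yxx"


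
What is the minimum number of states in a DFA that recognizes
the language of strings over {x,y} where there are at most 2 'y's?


States: count = 0, 1, ..., 2 (all accepting; 3 states), plus a dead state for count > 2.
Total: 3 + 1 = 4.

4


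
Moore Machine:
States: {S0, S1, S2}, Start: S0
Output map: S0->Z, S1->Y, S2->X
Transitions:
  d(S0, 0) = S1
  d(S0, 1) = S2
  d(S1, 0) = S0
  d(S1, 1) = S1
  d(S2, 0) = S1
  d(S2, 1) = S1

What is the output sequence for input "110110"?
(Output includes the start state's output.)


Start: S0 (output Z)
  --1--> S2 (output X)
  --1--> S1 (output Y)
  --0--> S0 (output Z)
  --1--> S2 (output X)
  --1--> S1 (output Y)
  --0--> S0 (output Z)

"ZXYZXYZ"


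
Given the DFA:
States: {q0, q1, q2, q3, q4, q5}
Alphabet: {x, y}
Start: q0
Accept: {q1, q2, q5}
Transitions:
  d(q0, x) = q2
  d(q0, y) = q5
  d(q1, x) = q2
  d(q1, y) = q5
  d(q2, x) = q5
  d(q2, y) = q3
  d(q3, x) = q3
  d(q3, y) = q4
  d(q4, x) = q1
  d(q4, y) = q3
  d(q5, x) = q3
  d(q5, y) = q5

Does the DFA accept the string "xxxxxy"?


Trace: q0 -> q2 -> q5 -> q3 -> q3 -> q3 -> q4
Final state: q4
Accept states: {q1, q2, q5}

No, rejected (final state q4 is not an accept state)


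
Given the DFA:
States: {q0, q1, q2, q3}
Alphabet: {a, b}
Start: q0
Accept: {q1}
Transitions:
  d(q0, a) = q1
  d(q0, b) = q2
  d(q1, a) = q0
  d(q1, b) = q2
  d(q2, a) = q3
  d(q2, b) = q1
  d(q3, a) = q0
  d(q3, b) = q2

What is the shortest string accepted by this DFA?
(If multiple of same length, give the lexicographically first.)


BFS by string length (lex-first path to each state shown):
  len 0: q0<-""
  len 1: q1<-"a", q2<-"b"
Found accept state at length 1.

"a"


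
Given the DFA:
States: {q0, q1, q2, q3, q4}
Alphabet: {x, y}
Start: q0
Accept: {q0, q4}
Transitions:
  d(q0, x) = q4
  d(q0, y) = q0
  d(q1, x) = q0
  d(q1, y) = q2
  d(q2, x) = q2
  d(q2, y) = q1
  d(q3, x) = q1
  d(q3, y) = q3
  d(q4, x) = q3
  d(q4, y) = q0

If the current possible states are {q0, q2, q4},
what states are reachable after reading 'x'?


Apply transition on 'x' from each current state:
  d(q0, x) = q4
  d(q2, x) = q2
  d(q4, x) = q3

{q2, q3, q4}


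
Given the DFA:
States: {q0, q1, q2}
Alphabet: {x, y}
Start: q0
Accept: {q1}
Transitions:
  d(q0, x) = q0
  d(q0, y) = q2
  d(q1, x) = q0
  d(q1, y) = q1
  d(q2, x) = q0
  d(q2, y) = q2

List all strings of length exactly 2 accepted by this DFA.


All strings of length 2: 4 total
Accepted: 0

None


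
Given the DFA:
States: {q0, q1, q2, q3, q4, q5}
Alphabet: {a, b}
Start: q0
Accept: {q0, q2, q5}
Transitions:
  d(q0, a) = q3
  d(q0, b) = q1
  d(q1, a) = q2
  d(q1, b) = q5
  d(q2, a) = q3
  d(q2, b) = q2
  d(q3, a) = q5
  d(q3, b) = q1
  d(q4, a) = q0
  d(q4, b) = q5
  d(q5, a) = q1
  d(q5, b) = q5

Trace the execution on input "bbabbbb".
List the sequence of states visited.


Input: bbabbbb
d(q0, b) = q1
d(q1, b) = q5
d(q5, a) = q1
d(q1, b) = q5
d(q5, b) = q5
d(q5, b) = q5
d(q5, b) = q5


q0 -> q1 -> q5 -> q1 -> q5 -> q5 -> q5 -> q5


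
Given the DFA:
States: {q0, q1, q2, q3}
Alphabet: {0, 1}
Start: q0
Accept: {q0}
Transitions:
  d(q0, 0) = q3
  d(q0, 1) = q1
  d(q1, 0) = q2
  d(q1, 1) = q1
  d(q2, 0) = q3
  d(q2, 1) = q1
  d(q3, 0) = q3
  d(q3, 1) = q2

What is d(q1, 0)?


Looking up transition d(q1, 0)

q2


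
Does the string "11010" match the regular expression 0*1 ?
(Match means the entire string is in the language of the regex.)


|string| = 5; first = '1'; last = '0'

No, "11010" does not match 0*1


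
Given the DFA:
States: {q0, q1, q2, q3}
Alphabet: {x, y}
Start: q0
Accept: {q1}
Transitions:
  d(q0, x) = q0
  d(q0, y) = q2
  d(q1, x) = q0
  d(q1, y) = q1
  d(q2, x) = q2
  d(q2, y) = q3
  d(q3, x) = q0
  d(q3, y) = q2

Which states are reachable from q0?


BFS from q0:
  layer 0: {q0}
  layer 1: {q2}
  layer 2: {q3}

{q0, q2, q3}


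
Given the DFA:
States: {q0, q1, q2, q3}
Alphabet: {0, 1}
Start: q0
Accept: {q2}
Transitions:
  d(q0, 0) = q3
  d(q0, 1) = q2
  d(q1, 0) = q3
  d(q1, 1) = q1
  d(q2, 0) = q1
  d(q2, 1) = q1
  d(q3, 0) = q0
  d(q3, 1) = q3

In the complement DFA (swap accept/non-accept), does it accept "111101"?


Trace: q0 -> q2 -> q1 -> q1 -> q1 -> q3 -> q3
Final: q3
Original accept: {q2}
Complement: q3 is not in original accept

Yes, complement accepts (original rejects)


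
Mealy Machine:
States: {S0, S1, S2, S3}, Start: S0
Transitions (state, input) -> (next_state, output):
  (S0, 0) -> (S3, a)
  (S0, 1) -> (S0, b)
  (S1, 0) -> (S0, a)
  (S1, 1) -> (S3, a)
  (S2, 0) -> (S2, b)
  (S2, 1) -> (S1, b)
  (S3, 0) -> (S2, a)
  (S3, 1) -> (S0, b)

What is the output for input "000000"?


Step-by-step:
  (S0, 0) -> (S3, a)
  (S3, 0) -> (S2, a)
  (S2, 0) -> (S2, b)
  (S2, 0) -> (S2, b)
  (S2, 0) -> (S2, b)
  (S2, 0) -> (S2, b)

"aabbbb"


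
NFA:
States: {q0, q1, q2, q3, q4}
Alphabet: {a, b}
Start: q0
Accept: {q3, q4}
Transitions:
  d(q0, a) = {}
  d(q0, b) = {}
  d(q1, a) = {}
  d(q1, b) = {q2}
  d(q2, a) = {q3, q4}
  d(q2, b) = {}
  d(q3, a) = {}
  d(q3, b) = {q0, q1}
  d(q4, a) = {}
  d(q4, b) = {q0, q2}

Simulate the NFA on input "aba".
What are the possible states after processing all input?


Start: {q0}
  --a--> {}
  --b--> {}
  --a--> {}

{} (empty set, no valid transitions)


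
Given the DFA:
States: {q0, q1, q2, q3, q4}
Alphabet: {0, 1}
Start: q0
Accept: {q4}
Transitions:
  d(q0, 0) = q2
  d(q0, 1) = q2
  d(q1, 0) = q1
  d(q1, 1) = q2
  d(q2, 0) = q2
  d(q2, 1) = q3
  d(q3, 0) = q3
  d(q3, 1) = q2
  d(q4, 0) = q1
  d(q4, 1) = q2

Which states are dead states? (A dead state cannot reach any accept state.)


Forward reachability from each state:
  q0 -> reaches {q0, q2, q3}, no accept state (dead)
  q1 -> reaches {q1, q2, q3}, no accept state (dead)
  q2 -> reaches {q2, q3}, no accept state (dead)
  q3 -> reaches {q2, q3}, no accept state (dead)
  q4 -> reaches accept state q4 (live)

{q0, q1, q2, q3}


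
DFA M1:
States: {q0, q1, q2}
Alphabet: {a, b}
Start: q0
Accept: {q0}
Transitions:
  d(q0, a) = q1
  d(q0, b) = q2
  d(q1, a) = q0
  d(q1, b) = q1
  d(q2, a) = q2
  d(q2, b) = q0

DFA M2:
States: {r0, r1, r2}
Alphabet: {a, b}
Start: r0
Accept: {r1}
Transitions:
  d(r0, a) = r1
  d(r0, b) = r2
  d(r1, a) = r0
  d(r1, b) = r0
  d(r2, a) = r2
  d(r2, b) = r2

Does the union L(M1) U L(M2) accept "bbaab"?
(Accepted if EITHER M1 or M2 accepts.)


M1: final=q2 accepted=False
M2: final=r2 accepted=False

No, union rejects (neither accepts)


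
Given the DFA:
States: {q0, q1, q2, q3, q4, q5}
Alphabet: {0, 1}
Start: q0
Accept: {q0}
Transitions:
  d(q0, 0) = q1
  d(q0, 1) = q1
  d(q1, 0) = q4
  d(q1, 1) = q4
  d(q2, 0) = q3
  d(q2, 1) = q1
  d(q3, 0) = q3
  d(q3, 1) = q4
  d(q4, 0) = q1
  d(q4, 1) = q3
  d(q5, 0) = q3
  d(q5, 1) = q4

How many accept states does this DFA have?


Accept states listed: {q0}
Counting: q0(1)

1


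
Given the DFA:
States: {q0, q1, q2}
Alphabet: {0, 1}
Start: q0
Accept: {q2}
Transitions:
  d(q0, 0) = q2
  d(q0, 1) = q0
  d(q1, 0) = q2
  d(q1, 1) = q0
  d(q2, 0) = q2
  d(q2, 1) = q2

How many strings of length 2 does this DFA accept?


Enumerating all length-2 strings:
  "00" -> q2 [accept]
  "01" -> q2 [accept]
  "10" -> q2 [accept]
  "11" -> q0 [reject]

3 out of 4


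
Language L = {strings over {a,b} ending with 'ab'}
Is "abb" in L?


last two symbols = 'bb'

No, "abb" is not in L


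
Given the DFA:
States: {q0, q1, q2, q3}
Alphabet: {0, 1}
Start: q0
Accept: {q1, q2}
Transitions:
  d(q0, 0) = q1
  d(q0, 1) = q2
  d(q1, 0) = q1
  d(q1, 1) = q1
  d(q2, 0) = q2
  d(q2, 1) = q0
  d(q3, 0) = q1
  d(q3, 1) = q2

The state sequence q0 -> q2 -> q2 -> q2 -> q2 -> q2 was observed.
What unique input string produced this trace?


Trace back each transition to find the symbol:
  q0 --[1]--> q2
  q2 --[0]--> q2
  q2 --[0]--> q2
  q2 --[0]--> q2
  q2 --[0]--> q2

"10000"


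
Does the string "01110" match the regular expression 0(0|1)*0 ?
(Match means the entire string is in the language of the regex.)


|string| = 5; first = '0'; last = '0'

Yes, "01110" matches 0(0|1)*0


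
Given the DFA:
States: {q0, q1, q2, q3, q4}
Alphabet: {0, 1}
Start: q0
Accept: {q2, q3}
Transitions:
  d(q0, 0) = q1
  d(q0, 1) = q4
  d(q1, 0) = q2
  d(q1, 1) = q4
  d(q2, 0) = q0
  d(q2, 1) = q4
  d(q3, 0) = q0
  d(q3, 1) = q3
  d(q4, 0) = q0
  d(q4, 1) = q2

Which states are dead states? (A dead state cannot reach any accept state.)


Forward reachability from each state:
  q0 -> reaches accept state q2 (live)
  q1 -> reaches accept state q2 (live)
  q2 -> reaches accept state q2 (live)
  q3 -> reaches accept state q2 (live)
  q4 -> reaches accept state q2 (live)

None (all states can reach an accept state)


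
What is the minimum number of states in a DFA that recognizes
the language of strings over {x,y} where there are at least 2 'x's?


States: count = 0, 1, ..., 1, and a final '>= 2' state.
Total: 2 + 1 = 3. Accept = '>= 2' state.

3


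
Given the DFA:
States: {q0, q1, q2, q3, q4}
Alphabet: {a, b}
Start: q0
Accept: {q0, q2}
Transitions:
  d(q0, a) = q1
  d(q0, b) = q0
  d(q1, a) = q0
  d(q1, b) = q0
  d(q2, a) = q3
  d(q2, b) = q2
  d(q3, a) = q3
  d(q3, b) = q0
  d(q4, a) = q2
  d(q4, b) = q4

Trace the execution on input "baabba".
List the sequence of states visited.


Input: baabba
d(q0, b) = q0
d(q0, a) = q1
d(q1, a) = q0
d(q0, b) = q0
d(q0, b) = q0
d(q0, a) = q1


q0 -> q0 -> q1 -> q0 -> q0 -> q0 -> q1


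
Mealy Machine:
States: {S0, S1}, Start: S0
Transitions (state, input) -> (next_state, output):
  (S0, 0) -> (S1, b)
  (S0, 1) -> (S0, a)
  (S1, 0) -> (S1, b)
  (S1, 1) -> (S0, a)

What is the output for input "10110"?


Step-by-step:
  (S0, 1) -> (S0, a)
  (S0, 0) -> (S1, b)
  (S1, 1) -> (S0, a)
  (S0, 1) -> (S0, a)
  (S0, 0) -> (S1, b)

"abaab"


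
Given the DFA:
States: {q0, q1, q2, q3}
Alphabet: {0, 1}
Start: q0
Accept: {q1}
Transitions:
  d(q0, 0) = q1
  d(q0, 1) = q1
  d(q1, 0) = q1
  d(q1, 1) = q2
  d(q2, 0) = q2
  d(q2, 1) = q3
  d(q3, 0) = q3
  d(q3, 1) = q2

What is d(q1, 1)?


Looking up transition d(q1, 1)

q2


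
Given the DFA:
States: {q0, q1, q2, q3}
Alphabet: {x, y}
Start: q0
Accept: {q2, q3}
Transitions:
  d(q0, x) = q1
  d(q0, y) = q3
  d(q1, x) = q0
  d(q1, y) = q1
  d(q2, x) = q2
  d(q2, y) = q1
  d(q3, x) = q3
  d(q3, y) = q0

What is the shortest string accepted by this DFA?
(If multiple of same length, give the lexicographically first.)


BFS by string length (lex-first path to each state shown):
  len 0: q0<-""
  len 1: q1<-"x", q3<-"y"
Found accept state at length 1.

"y"


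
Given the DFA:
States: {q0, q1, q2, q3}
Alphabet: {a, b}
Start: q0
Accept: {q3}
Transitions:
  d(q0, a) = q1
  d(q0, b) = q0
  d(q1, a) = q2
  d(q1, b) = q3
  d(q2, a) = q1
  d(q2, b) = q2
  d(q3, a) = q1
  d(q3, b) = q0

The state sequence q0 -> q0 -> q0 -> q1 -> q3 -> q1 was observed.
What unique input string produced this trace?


Trace back each transition to find the symbol:
  q0 --[b]--> q0
  q0 --[b]--> q0
  q0 --[a]--> q1
  q1 --[b]--> q3
  q3 --[a]--> q1

"bbaba"


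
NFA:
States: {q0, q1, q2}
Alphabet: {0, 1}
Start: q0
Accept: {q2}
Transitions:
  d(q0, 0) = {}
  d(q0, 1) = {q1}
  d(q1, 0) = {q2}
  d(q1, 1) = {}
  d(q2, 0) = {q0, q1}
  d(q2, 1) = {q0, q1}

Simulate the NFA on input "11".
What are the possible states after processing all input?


Start: {q0}
  --1--> {q1}
  --1--> {}

{} (empty set, no valid transitions)


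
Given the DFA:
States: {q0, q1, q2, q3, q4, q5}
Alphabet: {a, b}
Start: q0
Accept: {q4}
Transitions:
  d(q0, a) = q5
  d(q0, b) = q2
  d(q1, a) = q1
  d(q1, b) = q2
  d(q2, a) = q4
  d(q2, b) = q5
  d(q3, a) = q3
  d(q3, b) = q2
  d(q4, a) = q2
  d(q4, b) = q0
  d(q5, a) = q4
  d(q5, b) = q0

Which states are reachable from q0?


BFS from q0:
  layer 0: {q0}
  layer 1: {q2, q5}
  layer 2: {q4}

{q0, q2, q4, q5}


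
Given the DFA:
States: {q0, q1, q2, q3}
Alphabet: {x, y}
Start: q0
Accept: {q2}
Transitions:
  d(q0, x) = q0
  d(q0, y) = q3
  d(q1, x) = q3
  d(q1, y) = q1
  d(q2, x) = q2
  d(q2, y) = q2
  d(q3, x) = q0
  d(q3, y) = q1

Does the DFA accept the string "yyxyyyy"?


Trace: q0 -> q3 -> q1 -> q3 -> q1 -> q1 -> q1 -> q1
Final state: q1
Accept states: {q2}

No, rejected (final state q1 is not an accept state)
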